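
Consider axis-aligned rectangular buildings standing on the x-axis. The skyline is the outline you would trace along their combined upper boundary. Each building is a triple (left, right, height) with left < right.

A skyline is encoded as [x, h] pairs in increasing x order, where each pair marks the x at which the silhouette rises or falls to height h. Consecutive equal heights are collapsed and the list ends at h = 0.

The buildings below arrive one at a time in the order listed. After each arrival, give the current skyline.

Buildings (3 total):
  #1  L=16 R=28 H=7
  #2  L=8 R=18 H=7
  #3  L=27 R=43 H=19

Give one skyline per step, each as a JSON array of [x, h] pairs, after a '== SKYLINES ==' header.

== SKYLINES ==
[[16,7],[28,0]]
[[8,7],[28,0]]
[[8,7],[27,19],[43,0]]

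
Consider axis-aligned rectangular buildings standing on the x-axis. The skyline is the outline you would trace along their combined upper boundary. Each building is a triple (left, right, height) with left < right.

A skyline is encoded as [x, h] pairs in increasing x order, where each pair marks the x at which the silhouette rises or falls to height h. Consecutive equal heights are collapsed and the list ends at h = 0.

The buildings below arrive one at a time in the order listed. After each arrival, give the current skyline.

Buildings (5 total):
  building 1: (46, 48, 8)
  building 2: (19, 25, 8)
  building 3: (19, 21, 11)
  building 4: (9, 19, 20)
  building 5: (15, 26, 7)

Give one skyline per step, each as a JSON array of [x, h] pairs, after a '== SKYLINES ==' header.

== SKYLINES ==
[[46,8],[48,0]]
[[19,8],[25,0],[46,8],[48,0]]
[[19,11],[21,8],[25,0],[46,8],[48,0]]
[[9,20],[19,11],[21,8],[25,0],[46,8],[48,0]]
[[9,20],[19,11],[21,8],[25,7],[26,0],[46,8],[48,0]]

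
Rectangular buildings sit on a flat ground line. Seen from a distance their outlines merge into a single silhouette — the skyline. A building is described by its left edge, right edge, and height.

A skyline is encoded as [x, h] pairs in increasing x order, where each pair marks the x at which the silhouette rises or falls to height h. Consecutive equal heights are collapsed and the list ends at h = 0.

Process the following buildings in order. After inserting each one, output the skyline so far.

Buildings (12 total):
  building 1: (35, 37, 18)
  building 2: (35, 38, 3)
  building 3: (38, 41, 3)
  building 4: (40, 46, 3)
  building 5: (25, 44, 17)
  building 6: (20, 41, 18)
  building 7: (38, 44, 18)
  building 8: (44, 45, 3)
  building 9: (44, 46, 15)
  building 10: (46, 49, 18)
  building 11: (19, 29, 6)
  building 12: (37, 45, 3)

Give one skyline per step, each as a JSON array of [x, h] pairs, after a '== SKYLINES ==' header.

== SKYLINES ==
[[35,18],[37,0]]
[[35,18],[37,3],[38,0]]
[[35,18],[37,3],[41,0]]
[[35,18],[37,3],[46,0]]
[[25,17],[35,18],[37,17],[44,3],[46,0]]
[[20,18],[41,17],[44,3],[46,0]]
[[20,18],[44,3],[46,0]]
[[20,18],[44,3],[46,0]]
[[20,18],[44,15],[46,0]]
[[20,18],[44,15],[46,18],[49,0]]
[[19,6],[20,18],[44,15],[46,18],[49,0]]
[[19,6],[20,18],[44,15],[46,18],[49,0]]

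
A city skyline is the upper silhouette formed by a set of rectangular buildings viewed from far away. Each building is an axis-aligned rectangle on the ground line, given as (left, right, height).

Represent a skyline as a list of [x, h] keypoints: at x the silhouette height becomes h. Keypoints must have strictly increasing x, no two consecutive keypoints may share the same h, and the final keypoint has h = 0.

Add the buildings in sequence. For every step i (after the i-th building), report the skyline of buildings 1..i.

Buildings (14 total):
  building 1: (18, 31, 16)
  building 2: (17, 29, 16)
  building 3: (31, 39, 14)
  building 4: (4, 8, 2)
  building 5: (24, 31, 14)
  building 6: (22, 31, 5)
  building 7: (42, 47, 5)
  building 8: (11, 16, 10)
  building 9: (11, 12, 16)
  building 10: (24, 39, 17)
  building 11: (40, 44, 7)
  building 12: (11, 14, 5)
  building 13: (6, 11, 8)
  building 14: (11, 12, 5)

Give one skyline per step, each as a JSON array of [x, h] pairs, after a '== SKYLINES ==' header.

== SKYLINES ==
[[18,16],[31,0]]
[[17,16],[31,0]]
[[17,16],[31,14],[39,0]]
[[4,2],[8,0],[17,16],[31,14],[39,0]]
[[4,2],[8,0],[17,16],[31,14],[39,0]]
[[4,2],[8,0],[17,16],[31,14],[39,0]]
[[4,2],[8,0],[17,16],[31,14],[39,0],[42,5],[47,0]]
[[4,2],[8,0],[11,10],[16,0],[17,16],[31,14],[39,0],[42,5],[47,0]]
[[4,2],[8,0],[11,16],[12,10],[16,0],[17,16],[31,14],[39,0],[42,5],[47,0]]
[[4,2],[8,0],[11,16],[12,10],[16,0],[17,16],[24,17],[39,0],[42,5],[47,0]]
[[4,2],[8,0],[11,16],[12,10],[16,0],[17,16],[24,17],[39,0],[40,7],[44,5],[47,0]]
[[4,2],[8,0],[11,16],[12,10],[16,0],[17,16],[24,17],[39,0],[40,7],[44,5],[47,0]]
[[4,2],[6,8],[11,16],[12,10],[16,0],[17,16],[24,17],[39,0],[40,7],[44,5],[47,0]]
[[4,2],[6,8],[11,16],[12,10],[16,0],[17,16],[24,17],[39,0],[40,7],[44,5],[47,0]]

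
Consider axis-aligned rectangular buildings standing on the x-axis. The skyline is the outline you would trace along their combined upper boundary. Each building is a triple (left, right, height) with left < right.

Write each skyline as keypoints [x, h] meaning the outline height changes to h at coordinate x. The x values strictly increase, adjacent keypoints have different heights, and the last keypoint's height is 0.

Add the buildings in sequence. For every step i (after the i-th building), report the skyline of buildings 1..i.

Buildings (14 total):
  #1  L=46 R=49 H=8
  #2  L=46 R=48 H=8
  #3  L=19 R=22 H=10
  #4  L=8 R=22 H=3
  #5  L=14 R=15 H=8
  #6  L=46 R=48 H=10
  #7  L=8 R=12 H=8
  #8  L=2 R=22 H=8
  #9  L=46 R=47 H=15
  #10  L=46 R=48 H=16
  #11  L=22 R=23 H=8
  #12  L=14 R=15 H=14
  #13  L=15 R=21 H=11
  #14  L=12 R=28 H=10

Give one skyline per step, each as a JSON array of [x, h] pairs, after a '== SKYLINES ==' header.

== SKYLINES ==
[[46,8],[49,0]]
[[46,8],[49,0]]
[[19,10],[22,0],[46,8],[49,0]]
[[8,3],[19,10],[22,0],[46,8],[49,0]]
[[8,3],[14,8],[15,3],[19,10],[22,0],[46,8],[49,0]]
[[8,3],[14,8],[15,3],[19,10],[22,0],[46,10],[48,8],[49,0]]
[[8,8],[12,3],[14,8],[15,3],[19,10],[22,0],[46,10],[48,8],[49,0]]
[[2,8],[19,10],[22,0],[46,10],[48,8],[49,0]]
[[2,8],[19,10],[22,0],[46,15],[47,10],[48,8],[49,0]]
[[2,8],[19,10],[22,0],[46,16],[48,8],[49,0]]
[[2,8],[19,10],[22,8],[23,0],[46,16],[48,8],[49,0]]
[[2,8],[14,14],[15,8],[19,10],[22,8],[23,0],[46,16],[48,8],[49,0]]
[[2,8],[14,14],[15,11],[21,10],[22,8],[23,0],[46,16],[48,8],[49,0]]
[[2,8],[12,10],[14,14],[15,11],[21,10],[28,0],[46,16],[48,8],[49,0]]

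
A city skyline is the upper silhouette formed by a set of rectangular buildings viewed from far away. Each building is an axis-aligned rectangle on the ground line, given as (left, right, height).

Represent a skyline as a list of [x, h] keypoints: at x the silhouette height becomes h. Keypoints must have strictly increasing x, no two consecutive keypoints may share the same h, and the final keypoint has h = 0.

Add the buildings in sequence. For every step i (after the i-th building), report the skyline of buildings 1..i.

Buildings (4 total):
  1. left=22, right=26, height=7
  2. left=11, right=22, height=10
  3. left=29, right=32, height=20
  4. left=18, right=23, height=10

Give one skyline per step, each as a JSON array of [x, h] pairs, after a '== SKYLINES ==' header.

== SKYLINES ==
[[22,7],[26,0]]
[[11,10],[22,7],[26,0]]
[[11,10],[22,7],[26,0],[29,20],[32,0]]
[[11,10],[23,7],[26,0],[29,20],[32,0]]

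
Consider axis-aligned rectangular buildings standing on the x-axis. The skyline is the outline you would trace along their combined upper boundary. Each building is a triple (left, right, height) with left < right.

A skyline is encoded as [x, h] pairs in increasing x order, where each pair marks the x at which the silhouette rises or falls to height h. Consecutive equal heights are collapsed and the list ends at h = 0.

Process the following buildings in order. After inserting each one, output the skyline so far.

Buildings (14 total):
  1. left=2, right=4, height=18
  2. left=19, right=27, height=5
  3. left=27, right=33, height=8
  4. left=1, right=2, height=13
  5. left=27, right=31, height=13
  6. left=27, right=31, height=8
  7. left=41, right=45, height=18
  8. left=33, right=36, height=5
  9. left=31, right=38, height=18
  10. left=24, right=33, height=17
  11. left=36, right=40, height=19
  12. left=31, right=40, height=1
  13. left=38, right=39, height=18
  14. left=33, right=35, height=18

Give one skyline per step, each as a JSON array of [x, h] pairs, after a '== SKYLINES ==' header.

== SKYLINES ==
[[2,18],[4,0]]
[[2,18],[4,0],[19,5],[27,0]]
[[2,18],[4,0],[19,5],[27,8],[33,0]]
[[1,13],[2,18],[4,0],[19,5],[27,8],[33,0]]
[[1,13],[2,18],[4,0],[19,5],[27,13],[31,8],[33,0]]
[[1,13],[2,18],[4,0],[19,5],[27,13],[31,8],[33,0]]
[[1,13],[2,18],[4,0],[19,5],[27,13],[31,8],[33,0],[41,18],[45,0]]
[[1,13],[2,18],[4,0],[19,5],[27,13],[31,8],[33,5],[36,0],[41,18],[45,0]]
[[1,13],[2,18],[4,0],[19,5],[27,13],[31,18],[38,0],[41,18],[45,0]]
[[1,13],[2,18],[4,0],[19,5],[24,17],[31,18],[38,0],[41,18],[45,0]]
[[1,13],[2,18],[4,0],[19,5],[24,17],[31,18],[36,19],[40,0],[41,18],[45,0]]
[[1,13],[2,18],[4,0],[19,5],[24,17],[31,18],[36,19],[40,0],[41,18],[45,0]]
[[1,13],[2,18],[4,0],[19,5],[24,17],[31,18],[36,19],[40,0],[41,18],[45,0]]
[[1,13],[2,18],[4,0],[19,5],[24,17],[31,18],[36,19],[40,0],[41,18],[45,0]]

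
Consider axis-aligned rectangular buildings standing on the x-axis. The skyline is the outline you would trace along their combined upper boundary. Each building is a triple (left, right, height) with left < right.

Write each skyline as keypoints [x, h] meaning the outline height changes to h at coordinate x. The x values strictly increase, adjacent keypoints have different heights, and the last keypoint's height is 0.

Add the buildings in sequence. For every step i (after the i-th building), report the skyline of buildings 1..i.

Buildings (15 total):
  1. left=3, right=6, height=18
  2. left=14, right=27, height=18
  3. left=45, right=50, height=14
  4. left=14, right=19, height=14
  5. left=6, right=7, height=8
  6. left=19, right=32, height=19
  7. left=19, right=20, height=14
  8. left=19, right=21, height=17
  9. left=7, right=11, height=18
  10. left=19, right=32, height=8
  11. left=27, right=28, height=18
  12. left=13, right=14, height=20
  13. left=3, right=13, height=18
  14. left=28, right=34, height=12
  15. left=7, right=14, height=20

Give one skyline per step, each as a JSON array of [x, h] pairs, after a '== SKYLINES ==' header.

== SKYLINES ==
[[3,18],[6,0]]
[[3,18],[6,0],[14,18],[27,0]]
[[3,18],[6,0],[14,18],[27,0],[45,14],[50,0]]
[[3,18],[6,0],[14,18],[27,0],[45,14],[50,0]]
[[3,18],[6,8],[7,0],[14,18],[27,0],[45,14],[50,0]]
[[3,18],[6,8],[7,0],[14,18],[19,19],[32,0],[45,14],[50,0]]
[[3,18],[6,8],[7,0],[14,18],[19,19],[32,0],[45,14],[50,0]]
[[3,18],[6,8],[7,0],[14,18],[19,19],[32,0],[45,14],[50,0]]
[[3,18],[6,8],[7,18],[11,0],[14,18],[19,19],[32,0],[45,14],[50,0]]
[[3,18],[6,8],[7,18],[11,0],[14,18],[19,19],[32,0],[45,14],[50,0]]
[[3,18],[6,8],[7,18],[11,0],[14,18],[19,19],[32,0],[45,14],[50,0]]
[[3,18],[6,8],[7,18],[11,0],[13,20],[14,18],[19,19],[32,0],[45,14],[50,0]]
[[3,18],[13,20],[14,18],[19,19],[32,0],[45,14],[50,0]]
[[3,18],[13,20],[14,18],[19,19],[32,12],[34,0],[45,14],[50,0]]
[[3,18],[7,20],[14,18],[19,19],[32,12],[34,0],[45,14],[50,0]]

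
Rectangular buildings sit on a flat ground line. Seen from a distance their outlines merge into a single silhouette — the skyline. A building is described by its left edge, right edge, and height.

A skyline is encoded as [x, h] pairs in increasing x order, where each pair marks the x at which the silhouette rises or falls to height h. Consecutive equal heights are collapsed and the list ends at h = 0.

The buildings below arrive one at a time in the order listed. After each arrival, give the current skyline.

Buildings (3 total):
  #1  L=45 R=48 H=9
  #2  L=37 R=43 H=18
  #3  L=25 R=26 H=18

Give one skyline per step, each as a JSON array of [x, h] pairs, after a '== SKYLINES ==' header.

== SKYLINES ==
[[45,9],[48,0]]
[[37,18],[43,0],[45,9],[48,0]]
[[25,18],[26,0],[37,18],[43,0],[45,9],[48,0]]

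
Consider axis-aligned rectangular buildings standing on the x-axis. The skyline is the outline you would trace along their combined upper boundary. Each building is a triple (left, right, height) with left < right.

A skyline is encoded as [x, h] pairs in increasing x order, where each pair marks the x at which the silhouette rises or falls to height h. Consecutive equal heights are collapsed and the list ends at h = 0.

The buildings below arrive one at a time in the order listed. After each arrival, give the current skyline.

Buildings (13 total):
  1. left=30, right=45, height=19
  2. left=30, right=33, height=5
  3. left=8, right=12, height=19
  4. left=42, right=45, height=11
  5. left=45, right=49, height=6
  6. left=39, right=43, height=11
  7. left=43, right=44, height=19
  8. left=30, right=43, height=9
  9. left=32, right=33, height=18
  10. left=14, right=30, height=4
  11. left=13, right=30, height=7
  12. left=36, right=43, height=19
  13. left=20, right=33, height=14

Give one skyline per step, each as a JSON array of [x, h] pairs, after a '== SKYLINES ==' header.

== SKYLINES ==
[[30,19],[45,0]]
[[30,19],[45,0]]
[[8,19],[12,0],[30,19],[45,0]]
[[8,19],[12,0],[30,19],[45,0]]
[[8,19],[12,0],[30,19],[45,6],[49,0]]
[[8,19],[12,0],[30,19],[45,6],[49,0]]
[[8,19],[12,0],[30,19],[45,6],[49,0]]
[[8,19],[12,0],[30,19],[45,6],[49,0]]
[[8,19],[12,0],[30,19],[45,6],[49,0]]
[[8,19],[12,0],[14,4],[30,19],[45,6],[49,0]]
[[8,19],[12,0],[13,7],[30,19],[45,6],[49,0]]
[[8,19],[12,0],[13,7],[30,19],[45,6],[49,0]]
[[8,19],[12,0],[13,7],[20,14],[30,19],[45,6],[49,0]]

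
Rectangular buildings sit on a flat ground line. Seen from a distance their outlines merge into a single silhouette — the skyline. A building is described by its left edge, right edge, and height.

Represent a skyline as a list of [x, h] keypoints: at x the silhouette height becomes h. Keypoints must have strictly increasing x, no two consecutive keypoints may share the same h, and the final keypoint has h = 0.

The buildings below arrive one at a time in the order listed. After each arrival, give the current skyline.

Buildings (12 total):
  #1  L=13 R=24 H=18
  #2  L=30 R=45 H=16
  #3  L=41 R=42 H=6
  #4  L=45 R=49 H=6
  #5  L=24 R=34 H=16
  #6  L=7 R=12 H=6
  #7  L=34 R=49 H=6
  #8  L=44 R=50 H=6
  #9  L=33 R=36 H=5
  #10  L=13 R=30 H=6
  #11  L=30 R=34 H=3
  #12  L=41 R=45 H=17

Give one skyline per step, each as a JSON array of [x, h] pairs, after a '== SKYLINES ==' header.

== SKYLINES ==
[[13,18],[24,0]]
[[13,18],[24,0],[30,16],[45,0]]
[[13,18],[24,0],[30,16],[45,0]]
[[13,18],[24,0],[30,16],[45,6],[49,0]]
[[13,18],[24,16],[45,6],[49,0]]
[[7,6],[12,0],[13,18],[24,16],[45,6],[49,0]]
[[7,6],[12,0],[13,18],[24,16],[45,6],[49,0]]
[[7,6],[12,0],[13,18],[24,16],[45,6],[50,0]]
[[7,6],[12,0],[13,18],[24,16],[45,6],[50,0]]
[[7,6],[12,0],[13,18],[24,16],[45,6],[50,0]]
[[7,6],[12,0],[13,18],[24,16],[45,6],[50,0]]
[[7,6],[12,0],[13,18],[24,16],[41,17],[45,6],[50,0]]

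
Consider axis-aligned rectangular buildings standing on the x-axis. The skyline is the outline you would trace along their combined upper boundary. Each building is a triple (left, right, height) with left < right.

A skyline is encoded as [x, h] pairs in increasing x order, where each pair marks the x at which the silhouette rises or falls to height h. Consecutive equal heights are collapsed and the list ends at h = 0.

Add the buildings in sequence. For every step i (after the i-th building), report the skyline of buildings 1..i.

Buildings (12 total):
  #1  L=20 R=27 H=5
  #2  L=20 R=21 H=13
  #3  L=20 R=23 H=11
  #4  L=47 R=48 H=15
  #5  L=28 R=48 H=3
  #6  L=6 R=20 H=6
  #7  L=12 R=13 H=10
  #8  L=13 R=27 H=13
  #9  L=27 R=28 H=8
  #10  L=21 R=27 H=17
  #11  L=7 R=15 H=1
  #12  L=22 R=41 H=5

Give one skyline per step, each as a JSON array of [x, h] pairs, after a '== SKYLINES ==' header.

== SKYLINES ==
[[20,5],[27,0]]
[[20,13],[21,5],[27,0]]
[[20,13],[21,11],[23,5],[27,0]]
[[20,13],[21,11],[23,5],[27,0],[47,15],[48,0]]
[[20,13],[21,11],[23,5],[27,0],[28,3],[47,15],[48,0]]
[[6,6],[20,13],[21,11],[23,5],[27,0],[28,3],[47,15],[48,0]]
[[6,6],[12,10],[13,6],[20,13],[21,11],[23,5],[27,0],[28,3],[47,15],[48,0]]
[[6,6],[12,10],[13,13],[27,0],[28,3],[47,15],[48,0]]
[[6,6],[12,10],[13,13],[27,8],[28,3],[47,15],[48,0]]
[[6,6],[12,10],[13,13],[21,17],[27,8],[28,3],[47,15],[48,0]]
[[6,6],[12,10],[13,13],[21,17],[27,8],[28,3],[47,15],[48,0]]
[[6,6],[12,10],[13,13],[21,17],[27,8],[28,5],[41,3],[47,15],[48,0]]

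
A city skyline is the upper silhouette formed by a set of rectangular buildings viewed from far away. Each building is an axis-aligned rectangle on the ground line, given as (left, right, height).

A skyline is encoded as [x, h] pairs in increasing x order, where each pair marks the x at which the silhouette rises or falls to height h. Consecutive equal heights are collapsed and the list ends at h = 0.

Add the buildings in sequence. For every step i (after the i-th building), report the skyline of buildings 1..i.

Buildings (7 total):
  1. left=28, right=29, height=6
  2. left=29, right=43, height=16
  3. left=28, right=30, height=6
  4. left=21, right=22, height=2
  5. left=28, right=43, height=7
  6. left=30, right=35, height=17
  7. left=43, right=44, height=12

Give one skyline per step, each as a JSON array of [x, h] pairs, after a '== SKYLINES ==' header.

== SKYLINES ==
[[28,6],[29,0]]
[[28,6],[29,16],[43,0]]
[[28,6],[29,16],[43,0]]
[[21,2],[22,0],[28,6],[29,16],[43,0]]
[[21,2],[22,0],[28,7],[29,16],[43,0]]
[[21,2],[22,0],[28,7],[29,16],[30,17],[35,16],[43,0]]
[[21,2],[22,0],[28,7],[29,16],[30,17],[35,16],[43,12],[44,0]]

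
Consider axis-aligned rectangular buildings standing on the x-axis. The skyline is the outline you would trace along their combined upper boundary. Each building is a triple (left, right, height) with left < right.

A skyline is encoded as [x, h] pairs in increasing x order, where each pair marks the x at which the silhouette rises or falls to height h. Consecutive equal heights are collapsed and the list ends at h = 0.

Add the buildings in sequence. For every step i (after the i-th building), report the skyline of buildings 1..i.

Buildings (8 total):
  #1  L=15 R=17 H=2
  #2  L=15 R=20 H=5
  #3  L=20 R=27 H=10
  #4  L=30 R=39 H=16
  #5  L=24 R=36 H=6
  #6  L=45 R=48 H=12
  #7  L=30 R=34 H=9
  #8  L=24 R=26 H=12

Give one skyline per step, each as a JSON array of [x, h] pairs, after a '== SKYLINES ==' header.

== SKYLINES ==
[[15,2],[17,0]]
[[15,5],[20,0]]
[[15,5],[20,10],[27,0]]
[[15,5],[20,10],[27,0],[30,16],[39,0]]
[[15,5],[20,10],[27,6],[30,16],[39,0]]
[[15,5],[20,10],[27,6],[30,16],[39,0],[45,12],[48,0]]
[[15,5],[20,10],[27,6],[30,16],[39,0],[45,12],[48,0]]
[[15,5],[20,10],[24,12],[26,10],[27,6],[30,16],[39,0],[45,12],[48,0]]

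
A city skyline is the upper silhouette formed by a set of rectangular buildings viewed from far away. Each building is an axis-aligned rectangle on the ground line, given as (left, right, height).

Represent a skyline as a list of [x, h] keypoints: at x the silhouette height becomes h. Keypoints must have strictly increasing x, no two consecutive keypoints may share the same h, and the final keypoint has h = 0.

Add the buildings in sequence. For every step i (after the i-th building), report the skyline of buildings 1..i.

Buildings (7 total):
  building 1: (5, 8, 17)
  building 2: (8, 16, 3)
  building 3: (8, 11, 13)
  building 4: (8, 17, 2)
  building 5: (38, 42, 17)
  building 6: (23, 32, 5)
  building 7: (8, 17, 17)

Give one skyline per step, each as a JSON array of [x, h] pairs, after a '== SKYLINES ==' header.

== SKYLINES ==
[[5,17],[8,0]]
[[5,17],[8,3],[16,0]]
[[5,17],[8,13],[11,3],[16,0]]
[[5,17],[8,13],[11,3],[16,2],[17,0]]
[[5,17],[8,13],[11,3],[16,2],[17,0],[38,17],[42,0]]
[[5,17],[8,13],[11,3],[16,2],[17,0],[23,5],[32,0],[38,17],[42,0]]
[[5,17],[17,0],[23,5],[32,0],[38,17],[42,0]]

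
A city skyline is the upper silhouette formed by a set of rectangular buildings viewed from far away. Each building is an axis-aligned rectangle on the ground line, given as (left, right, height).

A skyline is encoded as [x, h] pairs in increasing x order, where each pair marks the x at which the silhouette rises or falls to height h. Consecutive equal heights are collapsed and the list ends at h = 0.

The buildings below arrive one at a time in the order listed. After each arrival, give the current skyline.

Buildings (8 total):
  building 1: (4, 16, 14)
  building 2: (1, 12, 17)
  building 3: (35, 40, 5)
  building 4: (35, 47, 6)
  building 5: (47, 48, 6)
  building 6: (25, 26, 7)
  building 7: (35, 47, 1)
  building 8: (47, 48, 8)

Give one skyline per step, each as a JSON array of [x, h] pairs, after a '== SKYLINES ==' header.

== SKYLINES ==
[[4,14],[16,0]]
[[1,17],[12,14],[16,0]]
[[1,17],[12,14],[16,0],[35,5],[40,0]]
[[1,17],[12,14],[16,0],[35,6],[47,0]]
[[1,17],[12,14],[16,0],[35,6],[48,0]]
[[1,17],[12,14],[16,0],[25,7],[26,0],[35,6],[48,0]]
[[1,17],[12,14],[16,0],[25,7],[26,0],[35,6],[48,0]]
[[1,17],[12,14],[16,0],[25,7],[26,0],[35,6],[47,8],[48,0]]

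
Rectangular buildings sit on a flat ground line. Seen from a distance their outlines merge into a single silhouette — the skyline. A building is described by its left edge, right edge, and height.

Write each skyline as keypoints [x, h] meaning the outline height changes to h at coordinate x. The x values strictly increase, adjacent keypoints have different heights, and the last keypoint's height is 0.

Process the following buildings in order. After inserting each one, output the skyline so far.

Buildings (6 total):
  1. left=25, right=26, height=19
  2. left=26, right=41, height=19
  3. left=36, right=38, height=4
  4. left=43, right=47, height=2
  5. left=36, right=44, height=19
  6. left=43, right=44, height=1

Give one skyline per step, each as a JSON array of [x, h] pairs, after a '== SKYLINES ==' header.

== SKYLINES ==
[[25,19],[26,0]]
[[25,19],[41,0]]
[[25,19],[41,0]]
[[25,19],[41,0],[43,2],[47,0]]
[[25,19],[44,2],[47,0]]
[[25,19],[44,2],[47,0]]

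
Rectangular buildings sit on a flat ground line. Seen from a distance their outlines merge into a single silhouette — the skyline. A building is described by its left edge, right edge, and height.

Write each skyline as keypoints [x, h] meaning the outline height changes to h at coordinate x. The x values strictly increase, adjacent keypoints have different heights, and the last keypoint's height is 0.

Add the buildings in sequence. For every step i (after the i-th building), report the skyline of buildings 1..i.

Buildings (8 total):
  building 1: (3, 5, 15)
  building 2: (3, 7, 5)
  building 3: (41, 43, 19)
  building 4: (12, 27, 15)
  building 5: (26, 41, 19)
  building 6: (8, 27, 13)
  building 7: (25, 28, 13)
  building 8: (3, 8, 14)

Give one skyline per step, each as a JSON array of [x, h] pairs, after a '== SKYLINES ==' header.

== SKYLINES ==
[[3,15],[5,0]]
[[3,15],[5,5],[7,0]]
[[3,15],[5,5],[7,0],[41,19],[43,0]]
[[3,15],[5,5],[7,0],[12,15],[27,0],[41,19],[43,0]]
[[3,15],[5,5],[7,0],[12,15],[26,19],[43,0]]
[[3,15],[5,5],[7,0],[8,13],[12,15],[26,19],[43,0]]
[[3,15],[5,5],[7,0],[8,13],[12,15],[26,19],[43,0]]
[[3,15],[5,14],[8,13],[12,15],[26,19],[43,0]]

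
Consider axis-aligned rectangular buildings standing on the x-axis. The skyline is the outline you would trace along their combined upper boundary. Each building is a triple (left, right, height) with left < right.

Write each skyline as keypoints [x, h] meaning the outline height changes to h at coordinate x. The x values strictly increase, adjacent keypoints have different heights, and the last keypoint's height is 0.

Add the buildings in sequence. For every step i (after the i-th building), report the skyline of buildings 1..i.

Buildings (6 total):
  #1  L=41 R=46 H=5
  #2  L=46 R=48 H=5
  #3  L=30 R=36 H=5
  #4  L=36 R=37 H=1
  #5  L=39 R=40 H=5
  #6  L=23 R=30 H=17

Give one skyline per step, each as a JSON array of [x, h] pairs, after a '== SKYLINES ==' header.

== SKYLINES ==
[[41,5],[46,0]]
[[41,5],[48,0]]
[[30,5],[36,0],[41,5],[48,0]]
[[30,5],[36,1],[37,0],[41,5],[48,0]]
[[30,5],[36,1],[37,0],[39,5],[40,0],[41,5],[48,0]]
[[23,17],[30,5],[36,1],[37,0],[39,5],[40,0],[41,5],[48,0]]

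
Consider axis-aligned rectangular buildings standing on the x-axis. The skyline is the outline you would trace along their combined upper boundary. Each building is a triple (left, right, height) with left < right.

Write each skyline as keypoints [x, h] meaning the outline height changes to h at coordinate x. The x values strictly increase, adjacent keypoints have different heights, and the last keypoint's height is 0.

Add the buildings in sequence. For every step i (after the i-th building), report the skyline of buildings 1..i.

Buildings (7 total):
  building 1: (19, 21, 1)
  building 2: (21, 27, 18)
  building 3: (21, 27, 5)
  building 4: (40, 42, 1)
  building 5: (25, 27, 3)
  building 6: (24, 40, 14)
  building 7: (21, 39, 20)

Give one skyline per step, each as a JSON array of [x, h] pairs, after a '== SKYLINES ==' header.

== SKYLINES ==
[[19,1],[21,0]]
[[19,1],[21,18],[27,0]]
[[19,1],[21,18],[27,0]]
[[19,1],[21,18],[27,0],[40,1],[42,0]]
[[19,1],[21,18],[27,0],[40,1],[42,0]]
[[19,1],[21,18],[27,14],[40,1],[42,0]]
[[19,1],[21,20],[39,14],[40,1],[42,0]]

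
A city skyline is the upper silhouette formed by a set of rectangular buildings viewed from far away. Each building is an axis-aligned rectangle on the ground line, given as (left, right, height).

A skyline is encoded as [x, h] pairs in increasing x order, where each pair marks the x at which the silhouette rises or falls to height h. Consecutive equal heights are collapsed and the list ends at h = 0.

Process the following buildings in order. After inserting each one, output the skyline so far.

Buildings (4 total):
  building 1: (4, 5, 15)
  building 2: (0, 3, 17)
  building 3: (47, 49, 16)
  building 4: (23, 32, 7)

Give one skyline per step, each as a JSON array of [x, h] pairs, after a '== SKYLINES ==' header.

== SKYLINES ==
[[4,15],[5,0]]
[[0,17],[3,0],[4,15],[5,0]]
[[0,17],[3,0],[4,15],[5,0],[47,16],[49,0]]
[[0,17],[3,0],[4,15],[5,0],[23,7],[32,0],[47,16],[49,0]]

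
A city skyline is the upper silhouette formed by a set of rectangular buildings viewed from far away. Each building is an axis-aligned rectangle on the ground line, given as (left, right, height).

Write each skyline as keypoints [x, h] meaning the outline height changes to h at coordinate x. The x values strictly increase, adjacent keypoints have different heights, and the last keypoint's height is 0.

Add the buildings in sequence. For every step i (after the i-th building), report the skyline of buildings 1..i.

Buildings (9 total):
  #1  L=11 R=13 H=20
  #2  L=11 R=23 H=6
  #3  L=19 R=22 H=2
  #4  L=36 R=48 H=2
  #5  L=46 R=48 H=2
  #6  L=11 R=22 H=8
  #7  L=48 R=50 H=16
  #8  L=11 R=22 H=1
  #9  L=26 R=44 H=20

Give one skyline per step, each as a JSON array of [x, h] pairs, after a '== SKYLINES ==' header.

== SKYLINES ==
[[11,20],[13,0]]
[[11,20],[13,6],[23,0]]
[[11,20],[13,6],[23,0]]
[[11,20],[13,6],[23,0],[36,2],[48,0]]
[[11,20],[13,6],[23,0],[36,2],[48,0]]
[[11,20],[13,8],[22,6],[23,0],[36,2],[48,0]]
[[11,20],[13,8],[22,6],[23,0],[36,2],[48,16],[50,0]]
[[11,20],[13,8],[22,6],[23,0],[36,2],[48,16],[50,0]]
[[11,20],[13,8],[22,6],[23,0],[26,20],[44,2],[48,16],[50,0]]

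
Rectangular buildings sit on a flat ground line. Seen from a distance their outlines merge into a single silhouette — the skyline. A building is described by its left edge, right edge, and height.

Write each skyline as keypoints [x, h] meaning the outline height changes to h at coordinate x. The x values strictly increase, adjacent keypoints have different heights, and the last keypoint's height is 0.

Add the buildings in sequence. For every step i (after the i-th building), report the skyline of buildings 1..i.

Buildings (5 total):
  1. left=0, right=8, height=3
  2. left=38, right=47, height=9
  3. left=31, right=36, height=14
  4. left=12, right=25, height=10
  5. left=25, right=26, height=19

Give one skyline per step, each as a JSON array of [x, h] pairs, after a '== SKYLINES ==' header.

== SKYLINES ==
[[0,3],[8,0]]
[[0,3],[8,0],[38,9],[47,0]]
[[0,3],[8,0],[31,14],[36,0],[38,9],[47,0]]
[[0,3],[8,0],[12,10],[25,0],[31,14],[36,0],[38,9],[47,0]]
[[0,3],[8,0],[12,10],[25,19],[26,0],[31,14],[36,0],[38,9],[47,0]]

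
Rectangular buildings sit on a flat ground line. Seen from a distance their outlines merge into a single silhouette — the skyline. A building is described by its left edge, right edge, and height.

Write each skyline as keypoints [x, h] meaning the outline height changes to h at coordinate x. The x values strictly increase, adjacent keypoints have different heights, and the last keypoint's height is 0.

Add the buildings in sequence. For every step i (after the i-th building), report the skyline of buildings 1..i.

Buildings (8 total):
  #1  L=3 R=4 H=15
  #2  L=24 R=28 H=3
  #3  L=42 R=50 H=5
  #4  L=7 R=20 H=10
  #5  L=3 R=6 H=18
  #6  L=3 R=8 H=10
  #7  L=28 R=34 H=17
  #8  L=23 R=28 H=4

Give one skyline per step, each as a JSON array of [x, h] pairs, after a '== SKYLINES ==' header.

== SKYLINES ==
[[3,15],[4,0]]
[[3,15],[4,0],[24,3],[28,0]]
[[3,15],[4,0],[24,3],[28,0],[42,5],[50,0]]
[[3,15],[4,0],[7,10],[20,0],[24,3],[28,0],[42,5],[50,0]]
[[3,18],[6,0],[7,10],[20,0],[24,3],[28,0],[42,5],[50,0]]
[[3,18],[6,10],[20,0],[24,3],[28,0],[42,5],[50,0]]
[[3,18],[6,10],[20,0],[24,3],[28,17],[34,0],[42,5],[50,0]]
[[3,18],[6,10],[20,0],[23,4],[28,17],[34,0],[42,5],[50,0]]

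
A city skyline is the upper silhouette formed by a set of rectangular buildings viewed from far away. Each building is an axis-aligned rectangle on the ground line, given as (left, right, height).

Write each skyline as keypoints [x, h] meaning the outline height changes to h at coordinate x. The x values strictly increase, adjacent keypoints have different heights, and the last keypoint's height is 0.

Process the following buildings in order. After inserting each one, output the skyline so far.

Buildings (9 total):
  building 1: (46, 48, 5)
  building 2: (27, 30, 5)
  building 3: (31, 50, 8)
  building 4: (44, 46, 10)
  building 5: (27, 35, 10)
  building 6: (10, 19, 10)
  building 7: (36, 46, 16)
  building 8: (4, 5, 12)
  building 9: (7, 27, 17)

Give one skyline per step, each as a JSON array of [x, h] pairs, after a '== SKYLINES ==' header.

== SKYLINES ==
[[46,5],[48,0]]
[[27,5],[30,0],[46,5],[48,0]]
[[27,5],[30,0],[31,8],[50,0]]
[[27,5],[30,0],[31,8],[44,10],[46,8],[50,0]]
[[27,10],[35,8],[44,10],[46,8],[50,0]]
[[10,10],[19,0],[27,10],[35,8],[44,10],[46,8],[50,0]]
[[10,10],[19,0],[27,10],[35,8],[36,16],[46,8],[50,0]]
[[4,12],[5,0],[10,10],[19,0],[27,10],[35,8],[36,16],[46,8],[50,0]]
[[4,12],[5,0],[7,17],[27,10],[35,8],[36,16],[46,8],[50,0]]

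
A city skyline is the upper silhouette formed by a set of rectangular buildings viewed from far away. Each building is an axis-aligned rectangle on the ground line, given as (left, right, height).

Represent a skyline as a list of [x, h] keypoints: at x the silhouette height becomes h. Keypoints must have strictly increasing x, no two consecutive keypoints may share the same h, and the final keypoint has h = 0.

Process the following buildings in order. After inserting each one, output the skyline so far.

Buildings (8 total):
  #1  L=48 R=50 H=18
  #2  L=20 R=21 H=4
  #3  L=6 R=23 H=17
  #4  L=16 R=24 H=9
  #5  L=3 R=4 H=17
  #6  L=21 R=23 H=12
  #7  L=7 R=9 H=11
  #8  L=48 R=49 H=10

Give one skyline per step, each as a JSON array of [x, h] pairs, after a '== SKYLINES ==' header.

== SKYLINES ==
[[48,18],[50,0]]
[[20,4],[21,0],[48,18],[50,0]]
[[6,17],[23,0],[48,18],[50,0]]
[[6,17],[23,9],[24,0],[48,18],[50,0]]
[[3,17],[4,0],[6,17],[23,9],[24,0],[48,18],[50,0]]
[[3,17],[4,0],[6,17],[23,9],[24,0],[48,18],[50,0]]
[[3,17],[4,0],[6,17],[23,9],[24,0],[48,18],[50,0]]
[[3,17],[4,0],[6,17],[23,9],[24,0],[48,18],[50,0]]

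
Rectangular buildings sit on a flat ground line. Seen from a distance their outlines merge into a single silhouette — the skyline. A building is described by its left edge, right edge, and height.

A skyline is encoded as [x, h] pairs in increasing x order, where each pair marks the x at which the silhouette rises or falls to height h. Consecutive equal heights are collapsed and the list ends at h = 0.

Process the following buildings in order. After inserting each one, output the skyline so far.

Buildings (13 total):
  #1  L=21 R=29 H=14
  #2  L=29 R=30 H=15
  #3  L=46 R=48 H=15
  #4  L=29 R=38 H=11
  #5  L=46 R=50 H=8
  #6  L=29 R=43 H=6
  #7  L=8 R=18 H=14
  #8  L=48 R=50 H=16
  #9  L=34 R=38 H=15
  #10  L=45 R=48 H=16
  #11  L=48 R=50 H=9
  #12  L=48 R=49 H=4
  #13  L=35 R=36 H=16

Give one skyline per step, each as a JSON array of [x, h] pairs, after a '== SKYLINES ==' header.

== SKYLINES ==
[[21,14],[29,0]]
[[21,14],[29,15],[30,0]]
[[21,14],[29,15],[30,0],[46,15],[48,0]]
[[21,14],[29,15],[30,11],[38,0],[46,15],[48,0]]
[[21,14],[29,15],[30,11],[38,0],[46,15],[48,8],[50,0]]
[[21,14],[29,15],[30,11],[38,6],[43,0],[46,15],[48,8],[50,0]]
[[8,14],[18,0],[21,14],[29,15],[30,11],[38,6],[43,0],[46,15],[48,8],[50,0]]
[[8,14],[18,0],[21,14],[29,15],[30,11],[38,6],[43,0],[46,15],[48,16],[50,0]]
[[8,14],[18,0],[21,14],[29,15],[30,11],[34,15],[38,6],[43,0],[46,15],[48,16],[50,0]]
[[8,14],[18,0],[21,14],[29,15],[30,11],[34,15],[38,6],[43,0],[45,16],[50,0]]
[[8,14],[18,0],[21,14],[29,15],[30,11],[34,15],[38,6],[43,0],[45,16],[50,0]]
[[8,14],[18,0],[21,14],[29,15],[30,11],[34,15],[38,6],[43,0],[45,16],[50,0]]
[[8,14],[18,0],[21,14],[29,15],[30,11],[34,15],[35,16],[36,15],[38,6],[43,0],[45,16],[50,0]]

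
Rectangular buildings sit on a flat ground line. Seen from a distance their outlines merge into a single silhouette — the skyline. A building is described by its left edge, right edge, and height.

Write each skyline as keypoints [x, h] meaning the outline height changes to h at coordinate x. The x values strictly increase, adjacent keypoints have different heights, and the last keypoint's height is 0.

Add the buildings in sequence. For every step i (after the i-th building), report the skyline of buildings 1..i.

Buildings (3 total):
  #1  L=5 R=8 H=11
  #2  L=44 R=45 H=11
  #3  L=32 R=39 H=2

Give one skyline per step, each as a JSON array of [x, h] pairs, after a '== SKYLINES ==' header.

== SKYLINES ==
[[5,11],[8,0]]
[[5,11],[8,0],[44,11],[45,0]]
[[5,11],[8,0],[32,2],[39,0],[44,11],[45,0]]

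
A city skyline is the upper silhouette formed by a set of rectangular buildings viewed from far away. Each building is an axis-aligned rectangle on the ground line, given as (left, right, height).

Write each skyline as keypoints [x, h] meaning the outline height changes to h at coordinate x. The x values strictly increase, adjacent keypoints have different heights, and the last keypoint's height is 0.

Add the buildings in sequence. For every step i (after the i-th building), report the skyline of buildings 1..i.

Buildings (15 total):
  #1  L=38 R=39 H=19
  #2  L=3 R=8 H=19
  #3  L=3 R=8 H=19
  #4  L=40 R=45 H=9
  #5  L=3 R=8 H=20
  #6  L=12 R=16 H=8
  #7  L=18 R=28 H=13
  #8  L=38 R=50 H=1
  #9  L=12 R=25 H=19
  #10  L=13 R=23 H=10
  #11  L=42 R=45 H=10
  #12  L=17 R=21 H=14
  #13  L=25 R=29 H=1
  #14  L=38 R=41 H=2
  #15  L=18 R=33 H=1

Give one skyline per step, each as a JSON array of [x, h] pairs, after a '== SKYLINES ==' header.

== SKYLINES ==
[[38,19],[39,0]]
[[3,19],[8,0],[38,19],[39,0]]
[[3,19],[8,0],[38,19],[39,0]]
[[3,19],[8,0],[38,19],[39,0],[40,9],[45,0]]
[[3,20],[8,0],[38,19],[39,0],[40,9],[45,0]]
[[3,20],[8,0],[12,8],[16,0],[38,19],[39,0],[40,9],[45,0]]
[[3,20],[8,0],[12,8],[16,0],[18,13],[28,0],[38,19],[39,0],[40,9],[45,0]]
[[3,20],[8,0],[12,8],[16,0],[18,13],[28,0],[38,19],[39,1],[40,9],[45,1],[50,0]]
[[3,20],[8,0],[12,19],[25,13],[28,0],[38,19],[39,1],[40,9],[45,1],[50,0]]
[[3,20],[8,0],[12,19],[25,13],[28,0],[38,19],[39,1],[40,9],[45,1],[50,0]]
[[3,20],[8,0],[12,19],[25,13],[28,0],[38,19],[39,1],[40,9],[42,10],[45,1],[50,0]]
[[3,20],[8,0],[12,19],[25,13],[28,0],[38,19],[39,1],[40,9],[42,10],[45,1],[50,0]]
[[3,20],[8,0],[12,19],[25,13],[28,1],[29,0],[38,19],[39,1],[40,9],[42,10],[45,1],[50,0]]
[[3,20],[8,0],[12,19],[25,13],[28,1],[29,0],[38,19],[39,2],[40,9],[42,10],[45,1],[50,0]]
[[3,20],[8,0],[12,19],[25,13],[28,1],[33,0],[38,19],[39,2],[40,9],[42,10],[45,1],[50,0]]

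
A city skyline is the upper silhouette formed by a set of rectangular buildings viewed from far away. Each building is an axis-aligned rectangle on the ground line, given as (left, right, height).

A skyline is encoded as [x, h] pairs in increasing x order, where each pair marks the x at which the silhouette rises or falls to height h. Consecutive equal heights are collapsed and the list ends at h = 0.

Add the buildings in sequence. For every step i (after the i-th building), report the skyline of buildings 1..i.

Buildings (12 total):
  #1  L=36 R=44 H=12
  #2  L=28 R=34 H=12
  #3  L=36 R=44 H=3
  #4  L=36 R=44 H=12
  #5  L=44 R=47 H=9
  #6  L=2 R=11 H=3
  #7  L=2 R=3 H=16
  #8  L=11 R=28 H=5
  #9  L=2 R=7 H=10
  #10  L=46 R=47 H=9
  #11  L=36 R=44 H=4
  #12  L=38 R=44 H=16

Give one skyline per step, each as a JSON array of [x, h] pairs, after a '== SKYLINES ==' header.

== SKYLINES ==
[[36,12],[44,0]]
[[28,12],[34,0],[36,12],[44,0]]
[[28,12],[34,0],[36,12],[44,0]]
[[28,12],[34,0],[36,12],[44,0]]
[[28,12],[34,0],[36,12],[44,9],[47,0]]
[[2,3],[11,0],[28,12],[34,0],[36,12],[44,9],[47,0]]
[[2,16],[3,3],[11,0],[28,12],[34,0],[36,12],[44,9],[47,0]]
[[2,16],[3,3],[11,5],[28,12],[34,0],[36,12],[44,9],[47,0]]
[[2,16],[3,10],[7,3],[11,5],[28,12],[34,0],[36,12],[44,9],[47,0]]
[[2,16],[3,10],[7,3],[11,5],[28,12],[34,0],[36,12],[44,9],[47,0]]
[[2,16],[3,10],[7,3],[11,5],[28,12],[34,0],[36,12],[44,9],[47,0]]
[[2,16],[3,10],[7,3],[11,5],[28,12],[34,0],[36,12],[38,16],[44,9],[47,0]]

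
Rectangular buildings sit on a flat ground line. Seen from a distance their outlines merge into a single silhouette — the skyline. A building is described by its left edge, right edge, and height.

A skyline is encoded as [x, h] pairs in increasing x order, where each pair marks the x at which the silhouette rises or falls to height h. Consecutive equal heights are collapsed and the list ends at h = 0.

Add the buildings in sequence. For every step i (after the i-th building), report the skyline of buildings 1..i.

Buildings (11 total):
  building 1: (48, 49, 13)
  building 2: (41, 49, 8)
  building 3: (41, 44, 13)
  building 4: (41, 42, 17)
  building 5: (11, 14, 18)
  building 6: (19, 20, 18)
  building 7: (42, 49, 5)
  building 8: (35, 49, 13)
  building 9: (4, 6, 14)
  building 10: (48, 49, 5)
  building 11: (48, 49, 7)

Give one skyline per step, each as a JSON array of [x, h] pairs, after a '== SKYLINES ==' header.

== SKYLINES ==
[[48,13],[49,0]]
[[41,8],[48,13],[49,0]]
[[41,13],[44,8],[48,13],[49,0]]
[[41,17],[42,13],[44,8],[48,13],[49,0]]
[[11,18],[14,0],[41,17],[42,13],[44,8],[48,13],[49,0]]
[[11,18],[14,0],[19,18],[20,0],[41,17],[42,13],[44,8],[48,13],[49,0]]
[[11,18],[14,0],[19,18],[20,0],[41,17],[42,13],[44,8],[48,13],[49,0]]
[[11,18],[14,0],[19,18],[20,0],[35,13],[41,17],[42,13],[49,0]]
[[4,14],[6,0],[11,18],[14,0],[19,18],[20,0],[35,13],[41,17],[42,13],[49,0]]
[[4,14],[6,0],[11,18],[14,0],[19,18],[20,0],[35,13],[41,17],[42,13],[49,0]]
[[4,14],[6,0],[11,18],[14,0],[19,18],[20,0],[35,13],[41,17],[42,13],[49,0]]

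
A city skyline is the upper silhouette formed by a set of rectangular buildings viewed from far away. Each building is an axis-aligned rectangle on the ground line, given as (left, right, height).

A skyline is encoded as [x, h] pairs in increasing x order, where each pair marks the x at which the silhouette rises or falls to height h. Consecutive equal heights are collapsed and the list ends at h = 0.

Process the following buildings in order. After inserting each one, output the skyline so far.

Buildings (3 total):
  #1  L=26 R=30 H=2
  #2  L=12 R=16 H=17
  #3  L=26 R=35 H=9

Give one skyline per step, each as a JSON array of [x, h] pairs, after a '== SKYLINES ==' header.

== SKYLINES ==
[[26,2],[30,0]]
[[12,17],[16,0],[26,2],[30,0]]
[[12,17],[16,0],[26,9],[35,0]]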